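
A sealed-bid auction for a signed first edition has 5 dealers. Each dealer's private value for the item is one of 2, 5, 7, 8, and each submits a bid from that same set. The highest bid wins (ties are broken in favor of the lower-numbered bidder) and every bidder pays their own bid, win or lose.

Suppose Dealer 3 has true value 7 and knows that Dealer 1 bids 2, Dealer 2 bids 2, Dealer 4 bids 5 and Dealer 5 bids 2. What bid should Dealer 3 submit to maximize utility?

Bid 2: loses but pays 2, utility -2.
Bid 5: wins, pays 5, utility 7 - 5 = 2.
Bid 7: wins, pays 7, utility 7 - 7 = 0.
Bid 8: wins, pays 8, utility 7 - 8 = -1.
The best choice is 5 with utility 2.

5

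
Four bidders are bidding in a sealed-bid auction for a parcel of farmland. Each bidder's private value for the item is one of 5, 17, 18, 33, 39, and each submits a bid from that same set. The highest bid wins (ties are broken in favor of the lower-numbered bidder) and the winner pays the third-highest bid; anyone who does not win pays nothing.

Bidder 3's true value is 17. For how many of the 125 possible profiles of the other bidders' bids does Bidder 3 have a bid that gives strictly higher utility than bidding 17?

9

Others bid (5, 5, 18): truth gives 0; bid 18 gives 12 > 0. Violating.
Others bid (5, 5, 33): truth gives 0; bid 33 gives 12 > 0. Violating.
Others bid (5, 5, 39): truth gives 0; bid 39 gives 12 > 0. Violating.
Others bid (5, 17, 5): truth gives 0; bid 18 gives 12 > 0. Violating.
Others bid (5, 5, 5): truth gives 12; no alternative beats it.
Others bid (5, 5, 17): truth gives 12; no alternative beats it.
(Checking all 125 profiles: 9 have a profitable deviation, 116 do not.)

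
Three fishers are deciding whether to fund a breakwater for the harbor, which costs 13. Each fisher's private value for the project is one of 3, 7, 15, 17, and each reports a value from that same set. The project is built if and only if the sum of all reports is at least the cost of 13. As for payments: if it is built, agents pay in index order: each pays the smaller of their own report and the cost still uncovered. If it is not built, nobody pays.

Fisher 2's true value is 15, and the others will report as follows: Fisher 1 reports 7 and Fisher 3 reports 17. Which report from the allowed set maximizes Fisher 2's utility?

Report 3: project built, pays 3, utility 15 - 3 = 12.
Report 7: project built, pays 6, utility 15 - 6 = 9.
Report 15: project built, pays 6, utility 15 - 6 = 9.
Report 17: project built, pays 6, utility 15 - 6 = 9.
The best choice is 3 with utility 12.

3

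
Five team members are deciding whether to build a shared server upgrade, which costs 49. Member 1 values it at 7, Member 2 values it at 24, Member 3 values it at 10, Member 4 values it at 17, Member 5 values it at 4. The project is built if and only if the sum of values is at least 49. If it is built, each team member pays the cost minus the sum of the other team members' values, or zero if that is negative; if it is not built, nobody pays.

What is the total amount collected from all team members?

15

Total value 62 ≥ cost 49, so it is built.
Member 1: others sum to 55; max(0, 49 - 55) = 0.
Member 2: others sum to 38; max(0, 49 - 38) = 11.
Member 3: others sum to 52; max(0, 49 - 52) = 0.
Member 4: others sum to 45; max(0, 49 - 45) = 4.
Member 5: others sum to 58; max(0, 49 - 58) = 0.
Total collected = 0 + 11 + 0 + 4 + 0 = 15.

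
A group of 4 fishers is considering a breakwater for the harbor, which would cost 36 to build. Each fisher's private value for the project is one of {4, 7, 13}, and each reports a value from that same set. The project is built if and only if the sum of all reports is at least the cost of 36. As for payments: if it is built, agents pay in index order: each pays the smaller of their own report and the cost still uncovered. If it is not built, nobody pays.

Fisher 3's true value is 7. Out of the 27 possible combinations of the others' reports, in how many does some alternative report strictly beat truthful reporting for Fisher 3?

Others report (7, 13, 13): truth gives 0; report 4 gives 3 > 0. Violating.
Others report (13, 7, 13): truth gives 0; report 4 gives 3 > 0. Violating.
Others report (13, 13, 7): truth gives 0; report 4 gives 3 > 0. Violating.
Others report (13, 13, 13): truth gives 0; report 4 gives 3 > 0. Violating.
Others report (4, 4, 4): truth gives 0; no alternative beats it.
Others report (4, 4, 7): truth gives 0; no alternative beats it.
(Checking all 27 profiles: 4 have a profitable deviation, 23 do not.)

4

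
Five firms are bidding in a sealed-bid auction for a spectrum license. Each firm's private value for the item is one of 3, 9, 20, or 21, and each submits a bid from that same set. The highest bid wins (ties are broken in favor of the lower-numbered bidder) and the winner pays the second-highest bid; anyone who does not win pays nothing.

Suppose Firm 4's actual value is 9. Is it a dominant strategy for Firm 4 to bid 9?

Check each profile of the others' bids and compare truth against every alternative bid.
Others bid (3, 3, 3, 3): truth gives 6, best alternative gives 6.
Others bid (3, 3, 3, 9): truth gives 0, best alternative gives 0.
Others bid (3, 3, 3, 20): truth gives 0, best alternative gives 0.
Others bid (3, 3, 3, 21): truth gives 0, best alternative gives 0.
Others bid (3, 3, 9, 3): truth gives 0, best alternative gives 0.
Others bid (3, 3, 9, 9): truth gives 0, best alternative gives 0.
(Remaining 250 profiles checked similarly; truth is weakly best in each.)
In every case the truthful bid is at least as good as any alternative, so it is a dominant strategy.

Yes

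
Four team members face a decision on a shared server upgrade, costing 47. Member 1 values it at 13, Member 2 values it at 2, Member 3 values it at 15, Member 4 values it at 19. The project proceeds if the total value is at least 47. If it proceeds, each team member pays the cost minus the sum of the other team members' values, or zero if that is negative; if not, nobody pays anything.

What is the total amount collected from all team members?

Total value 49 ≥ cost 47, so it is built.
Member 1: others sum to 36; max(0, 47 - 36) = 11.
Member 2: others sum to 47; max(0, 47 - 47) = 0.
Member 3: others sum to 34; max(0, 47 - 34) = 13.
Member 4: others sum to 30; max(0, 47 - 30) = 17.
Total collected = 11 + 0 + 13 + 17 = 41.

41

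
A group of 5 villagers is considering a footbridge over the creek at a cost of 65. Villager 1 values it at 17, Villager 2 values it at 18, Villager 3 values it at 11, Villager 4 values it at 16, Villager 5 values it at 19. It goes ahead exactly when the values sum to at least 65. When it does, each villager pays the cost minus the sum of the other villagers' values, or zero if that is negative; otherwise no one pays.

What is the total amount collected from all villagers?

6

Total value 81 ≥ cost 65, so it is built.
Villager 1: others sum to 64; max(0, 65 - 64) = 1.
Villager 2: others sum to 63; max(0, 65 - 63) = 2.
Villager 3: others sum to 70; max(0, 65 - 70) = 0.
Villager 4: others sum to 65; max(0, 65 - 65) = 0.
Villager 5: others sum to 62; max(0, 65 - 62) = 3.
Total collected = 1 + 2 + 0 + 0 + 3 = 6.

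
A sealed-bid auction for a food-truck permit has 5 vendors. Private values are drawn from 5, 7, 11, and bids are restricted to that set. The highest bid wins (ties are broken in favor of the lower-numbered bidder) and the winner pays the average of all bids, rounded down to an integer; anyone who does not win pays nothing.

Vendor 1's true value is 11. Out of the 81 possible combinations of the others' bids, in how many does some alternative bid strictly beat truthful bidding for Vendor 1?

15

Others bid (5, 5, 5, 5): truth gives 5; bid 5 gives 6 > 5. Violating.
Others bid (5, 5, 5, 7): truth gives 5; bid 7 gives 6 > 5. Violating.
Others bid (5, 5, 7, 5): truth gives 5; bid 7 gives 6 > 5. Violating.
Others bid (5, 5, 7, 7): truth gives 4; bid 7 gives 5 > 4. Violating.
Others bid (5, 5, 5, 11): truth gives 4; no alternative beats it.
Others bid (5, 5, 7, 11): truth gives 4; no alternative beats it.
(Checking all 81 profiles: 15 have a profitable deviation, 66 do not.)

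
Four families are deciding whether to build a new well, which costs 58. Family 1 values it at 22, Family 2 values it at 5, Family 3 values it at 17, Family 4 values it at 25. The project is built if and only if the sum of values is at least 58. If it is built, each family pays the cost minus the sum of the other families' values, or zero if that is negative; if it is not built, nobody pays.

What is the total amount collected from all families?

Total value 69 ≥ cost 58, so it is built.
Family 1: others sum to 47; max(0, 58 - 47) = 11.
Family 2: others sum to 64; max(0, 58 - 64) = 0.
Family 3: others sum to 52; max(0, 58 - 52) = 6.
Family 4: others sum to 44; max(0, 58 - 44) = 14.
Total collected = 11 + 0 + 6 + 14 = 31.

31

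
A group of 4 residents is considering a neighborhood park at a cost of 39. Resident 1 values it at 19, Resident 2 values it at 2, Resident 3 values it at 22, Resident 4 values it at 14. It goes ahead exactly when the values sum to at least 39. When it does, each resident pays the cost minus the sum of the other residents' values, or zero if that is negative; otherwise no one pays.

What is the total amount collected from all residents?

Total value 57 ≥ cost 39, so it is built.
Resident 1: others sum to 38; max(0, 39 - 38) = 1.
Resident 2: others sum to 55; max(0, 39 - 55) = 0.
Resident 3: others sum to 35; max(0, 39 - 35) = 4.
Resident 4: others sum to 43; max(0, 39 - 43) = 0.
Total collected = 1 + 0 + 4 + 0 = 5.

5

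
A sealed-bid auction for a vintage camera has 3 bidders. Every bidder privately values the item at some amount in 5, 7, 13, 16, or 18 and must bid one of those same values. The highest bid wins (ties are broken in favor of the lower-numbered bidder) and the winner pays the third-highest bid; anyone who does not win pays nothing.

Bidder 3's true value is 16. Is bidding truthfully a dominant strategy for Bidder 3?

No

Consider the case where Bidder 1 bids 5 and Bidder 2 bids 16.
Truthful bid 16: loses, pays 0, utility 0.
Bid 18 instead: wins, pays 5, utility 16 - 5 = 11.
Since 11 > 0, bidding 18 is strictly better here, so truthful bidding is not dominant.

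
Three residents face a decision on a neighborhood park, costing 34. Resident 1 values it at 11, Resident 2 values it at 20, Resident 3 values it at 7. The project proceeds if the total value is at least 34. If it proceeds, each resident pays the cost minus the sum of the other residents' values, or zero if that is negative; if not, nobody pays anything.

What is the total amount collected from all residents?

Total value 38 ≥ cost 34, so it is built.
Resident 1: others sum to 27; max(0, 34 - 27) = 7.
Resident 2: others sum to 18; max(0, 34 - 18) = 16.
Resident 3: others sum to 31; max(0, 34 - 31) = 3.
Total collected = 7 + 16 + 3 = 26.

26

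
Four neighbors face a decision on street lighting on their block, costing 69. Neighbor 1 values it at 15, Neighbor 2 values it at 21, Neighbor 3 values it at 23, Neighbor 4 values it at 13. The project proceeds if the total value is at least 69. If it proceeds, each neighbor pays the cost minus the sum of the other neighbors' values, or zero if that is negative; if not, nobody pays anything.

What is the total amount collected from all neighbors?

Total value 72 ≥ cost 69, so it is built.
Neighbor 1: others sum to 57; max(0, 69 - 57) = 12.
Neighbor 2: others sum to 51; max(0, 69 - 51) = 18.
Neighbor 3: others sum to 49; max(0, 69 - 49) = 20.
Neighbor 4: others sum to 59; max(0, 69 - 59) = 10.
Total collected = 12 + 18 + 20 + 10 = 60.

60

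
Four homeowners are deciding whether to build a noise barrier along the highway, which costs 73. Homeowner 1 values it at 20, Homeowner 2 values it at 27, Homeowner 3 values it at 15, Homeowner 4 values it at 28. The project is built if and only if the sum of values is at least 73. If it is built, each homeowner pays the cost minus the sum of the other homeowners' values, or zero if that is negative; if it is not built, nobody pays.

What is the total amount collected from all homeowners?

24

Total value 90 ≥ cost 73, so it is built.
Homeowner 1: others sum to 70; max(0, 73 - 70) = 3.
Homeowner 2: others sum to 63; max(0, 73 - 63) = 10.
Homeowner 3: others sum to 75; max(0, 73 - 75) = 0.
Homeowner 4: others sum to 62; max(0, 73 - 62) = 11.
Total collected = 3 + 10 + 0 + 11 = 24.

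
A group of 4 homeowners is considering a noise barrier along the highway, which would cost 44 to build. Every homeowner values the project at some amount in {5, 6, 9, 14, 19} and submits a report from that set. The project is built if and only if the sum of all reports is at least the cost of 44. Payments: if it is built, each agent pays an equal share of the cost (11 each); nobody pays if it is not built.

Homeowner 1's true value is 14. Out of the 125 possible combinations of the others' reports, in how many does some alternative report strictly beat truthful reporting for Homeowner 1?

25

Others report (5, 5, 19): truth gives 0; report 19 gives 3 > 0. Violating.
Others report (5, 6, 14): truth gives 0; report 19 gives 3 > 0. Violating.
Others report (5, 9, 14): truth gives 0; report 19 gives 3 > 0. Violating.
Others report (5, 14, 6): truth gives 0; report 19 gives 3 > 0. Violating.
Others report (5, 5, 5): truth gives 0; no alternative beats it.
Others report (5, 5, 6): truth gives 0; no alternative beats it.
(Checking all 125 profiles: 25 have a profitable deviation, 100 do not.)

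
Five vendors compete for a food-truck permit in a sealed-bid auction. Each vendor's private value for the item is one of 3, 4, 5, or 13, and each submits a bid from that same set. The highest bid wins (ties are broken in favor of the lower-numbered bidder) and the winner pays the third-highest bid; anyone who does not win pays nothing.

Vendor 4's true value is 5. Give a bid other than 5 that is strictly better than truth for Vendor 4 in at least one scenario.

13

Suppose Vendor 1 bids 3, Vendor 2 bids 3, Vendor 3 bids 3 and Vendor 5 bids 13.
Bid 5: loses, pays 0, utility 0.
Bid 13: wins, pays 3, utility 5 - 3 = 2.
So bidding 13 beats truth here (2 > 0).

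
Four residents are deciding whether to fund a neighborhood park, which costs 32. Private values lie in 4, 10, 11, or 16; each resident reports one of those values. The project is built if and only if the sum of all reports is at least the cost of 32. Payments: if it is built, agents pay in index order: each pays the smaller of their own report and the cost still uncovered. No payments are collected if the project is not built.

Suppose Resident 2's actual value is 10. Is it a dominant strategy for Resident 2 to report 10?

No

Consider the case where Resident 1 reports 4, Resident 3 reports 10 and Resident 4 reports 16.
Truthful report 10: project built, pays 10, utility 10 - 10 = 0.
Report 4 instead: project built, pays 4, utility 10 - 4 = 6.
Since 6 > 0, reporting 4 is strictly better here, so truthful reporting is not dominant.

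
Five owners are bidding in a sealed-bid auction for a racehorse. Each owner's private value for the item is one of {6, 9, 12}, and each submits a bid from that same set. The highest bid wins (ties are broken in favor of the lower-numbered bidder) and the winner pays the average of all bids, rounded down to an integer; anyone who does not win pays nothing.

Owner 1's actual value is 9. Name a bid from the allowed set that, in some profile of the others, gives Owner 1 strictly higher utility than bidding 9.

Suppose Owner 2 bids 6, Owner 3 bids 6, Owner 4 bids 6 and Owner 5 bids 12.
Bid 9: loses, pays 0, utility 0.
Bid 12: wins, pays 8, utility 9 - 8 = 1.
So bidding 12 beats truth here (1 > 0).

12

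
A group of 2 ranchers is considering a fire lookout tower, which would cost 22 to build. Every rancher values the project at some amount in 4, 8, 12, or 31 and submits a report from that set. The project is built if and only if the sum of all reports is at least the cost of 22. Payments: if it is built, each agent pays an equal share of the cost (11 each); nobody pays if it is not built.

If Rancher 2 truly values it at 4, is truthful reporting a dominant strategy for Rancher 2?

Check each profile of the others' reports and compare truth against every alternative report.
Others report (31): truth gives -7, best alternative gives -7.
Others report (4): truth gives 0, best alternative gives 0.
Others report (8): truth gives 0, best alternative gives 0.
Others report (12): truth gives 0, best alternative gives 0.
In every case the truthful report is at least as good as any alternative, so it is a dominant strategy.

Yes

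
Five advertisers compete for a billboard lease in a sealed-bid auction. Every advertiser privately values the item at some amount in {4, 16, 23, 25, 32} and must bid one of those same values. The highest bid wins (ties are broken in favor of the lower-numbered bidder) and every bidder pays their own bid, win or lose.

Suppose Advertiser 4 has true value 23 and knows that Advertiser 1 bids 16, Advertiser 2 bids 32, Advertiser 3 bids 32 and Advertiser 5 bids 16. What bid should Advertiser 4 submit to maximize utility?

4

Bid 4: loses but pays 4, utility -4.
Bid 16: loses but pays 16, utility -16.
Bid 23: loses but pays 23, utility -23.
Bid 25: loses but pays 25, utility -25.
Bid 32: loses but pays 32, utility -32.
The best choice is 4 with utility -4.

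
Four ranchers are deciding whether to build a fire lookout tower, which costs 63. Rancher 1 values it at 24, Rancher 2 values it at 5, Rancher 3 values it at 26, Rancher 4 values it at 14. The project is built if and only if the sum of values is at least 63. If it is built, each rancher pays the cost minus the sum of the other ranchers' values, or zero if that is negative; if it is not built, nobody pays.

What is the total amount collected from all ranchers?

46

Total value 69 ≥ cost 63, so it is built.
Rancher 1: others sum to 45; max(0, 63 - 45) = 18.
Rancher 2: others sum to 64; max(0, 63 - 64) = 0.
Rancher 3: others sum to 43; max(0, 63 - 43) = 20.
Rancher 4: others sum to 55; max(0, 63 - 55) = 8.
Total collected = 18 + 0 + 20 + 8 = 46.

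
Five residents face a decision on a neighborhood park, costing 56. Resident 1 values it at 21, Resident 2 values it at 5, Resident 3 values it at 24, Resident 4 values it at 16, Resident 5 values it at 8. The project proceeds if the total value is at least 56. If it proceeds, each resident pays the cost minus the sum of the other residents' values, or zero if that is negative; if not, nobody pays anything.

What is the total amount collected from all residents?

Total value 74 ≥ cost 56, so it is built.
Resident 1: others sum to 53; max(0, 56 - 53) = 3.
Resident 2: others sum to 69; max(0, 56 - 69) = 0.
Resident 3: others sum to 50; max(0, 56 - 50) = 6.
Resident 4: others sum to 58; max(0, 56 - 58) = 0.
Resident 5: others sum to 66; max(0, 56 - 66) = 0.
Total collected = 3 + 0 + 6 + 0 + 0 = 9.

9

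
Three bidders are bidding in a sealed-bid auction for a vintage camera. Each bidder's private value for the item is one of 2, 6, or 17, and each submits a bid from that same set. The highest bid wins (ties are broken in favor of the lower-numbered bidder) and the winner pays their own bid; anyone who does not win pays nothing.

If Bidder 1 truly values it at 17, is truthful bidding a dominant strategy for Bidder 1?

No

Consider the case where Bidder 2 bids 2 and Bidder 3 bids 2.
Truthful bid 17: wins, pays 17, utility 17 - 17 = 0.
Bid 2 instead: wins, pays 2, utility 17 - 2 = 15.
Since 15 > 0, bidding 2 is strictly better here, so truthful bidding is not dominant.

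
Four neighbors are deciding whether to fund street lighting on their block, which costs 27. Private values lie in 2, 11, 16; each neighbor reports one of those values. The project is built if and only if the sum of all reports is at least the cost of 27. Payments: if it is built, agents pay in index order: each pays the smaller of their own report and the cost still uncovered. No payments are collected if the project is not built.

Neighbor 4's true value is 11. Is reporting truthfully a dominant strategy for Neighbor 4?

Yes

Check each profile of the others' reports and compare truth against every alternative report.
Others report (2, 11, 16): truth gives 11, best alternative gives 11.
Others report (2, 16, 11): truth gives 11, best alternative gives 11.
Others report (2, 16, 16): truth gives 11, best alternative gives 11.
Others report (11, 2, 16): truth gives 11, best alternative gives 11.
Others report (11, 11, 11): truth gives 11, best alternative gives 11.
Others report (11, 11, 16): truth gives 11, best alternative gives 11.
(Remaining 21 profiles checked similarly; truth is weakly best in each.)
In every case the truthful report is at least as good as any alternative, so it is a dominant strategy.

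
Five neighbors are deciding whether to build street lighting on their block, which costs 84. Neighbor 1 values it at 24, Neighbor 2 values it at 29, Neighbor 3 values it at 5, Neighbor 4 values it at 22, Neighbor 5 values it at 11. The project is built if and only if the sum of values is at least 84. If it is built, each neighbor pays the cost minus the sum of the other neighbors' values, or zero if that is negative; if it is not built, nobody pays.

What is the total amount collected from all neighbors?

58

Total value 91 ≥ cost 84, so it is built.
Neighbor 1: others sum to 67; max(0, 84 - 67) = 17.
Neighbor 2: others sum to 62; max(0, 84 - 62) = 22.
Neighbor 3: others sum to 86; max(0, 84 - 86) = 0.
Neighbor 4: others sum to 69; max(0, 84 - 69) = 15.
Neighbor 5: others sum to 80; max(0, 84 - 80) = 4.
Total collected = 17 + 22 + 0 + 15 + 4 = 58.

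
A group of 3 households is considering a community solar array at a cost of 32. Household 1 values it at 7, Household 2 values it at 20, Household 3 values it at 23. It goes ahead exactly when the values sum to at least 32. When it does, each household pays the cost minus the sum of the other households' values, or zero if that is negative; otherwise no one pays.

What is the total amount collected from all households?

7

Total value 50 ≥ cost 32, so it is built.
Household 1: others sum to 43; max(0, 32 - 43) = 0.
Household 2: others sum to 30; max(0, 32 - 30) = 2.
Household 3: others sum to 27; max(0, 32 - 27) = 5.
Total collected = 0 + 2 + 5 = 7.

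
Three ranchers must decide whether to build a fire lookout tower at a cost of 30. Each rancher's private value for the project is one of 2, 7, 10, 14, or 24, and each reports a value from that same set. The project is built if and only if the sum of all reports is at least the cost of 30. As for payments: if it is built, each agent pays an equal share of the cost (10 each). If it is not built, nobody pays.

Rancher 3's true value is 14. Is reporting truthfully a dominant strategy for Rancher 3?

No

Consider the case where Rancher 1 reports 2 and Rancher 2 reports 7.
Truthful report 14: project not built, utility 0.
Report 24 instead: project built, pays 10, utility 14 - 10 = 4.
Since 4 > 0, reporting 24 is strictly better here, so truthful reporting is not dominant.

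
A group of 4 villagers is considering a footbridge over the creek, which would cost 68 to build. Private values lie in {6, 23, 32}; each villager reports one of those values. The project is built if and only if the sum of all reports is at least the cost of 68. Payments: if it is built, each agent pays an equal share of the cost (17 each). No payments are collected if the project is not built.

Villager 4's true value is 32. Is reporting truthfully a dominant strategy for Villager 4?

Check each profile of the others' reports and compare truth against every alternative report.
Others report (6, 6, 32): truth gives 15, best alternative gives 0.
Others report (6, 32, 6): truth gives 15, best alternative gives 0.
Others report (32, 6, 6): truth gives 15, best alternative gives 0.
Others report (6, 23, 23): truth gives 15, best alternative gives 15.
Others report (6, 23, 32): truth gives 15, best alternative gives 15.
Others report (6, 32, 23): truth gives 15, best alternative gives 15.
(Remaining 21 profiles checked similarly; truth is weakly best in each.)
In every case the truthful report is at least as good as any alternative, so it is a dominant strategy.

Yes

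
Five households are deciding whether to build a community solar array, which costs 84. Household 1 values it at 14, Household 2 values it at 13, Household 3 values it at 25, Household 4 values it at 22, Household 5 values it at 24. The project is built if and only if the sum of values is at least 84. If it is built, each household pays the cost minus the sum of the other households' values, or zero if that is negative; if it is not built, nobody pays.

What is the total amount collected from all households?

Total value 98 ≥ cost 84, so it is built.
Household 1: others sum to 84; max(0, 84 - 84) = 0.
Household 2: others sum to 85; max(0, 84 - 85) = 0.
Household 3: others sum to 73; max(0, 84 - 73) = 11.
Household 4: others sum to 76; max(0, 84 - 76) = 8.
Household 5: others sum to 74; max(0, 84 - 74) = 10.
Total collected = 0 + 0 + 11 + 8 + 10 = 29.

29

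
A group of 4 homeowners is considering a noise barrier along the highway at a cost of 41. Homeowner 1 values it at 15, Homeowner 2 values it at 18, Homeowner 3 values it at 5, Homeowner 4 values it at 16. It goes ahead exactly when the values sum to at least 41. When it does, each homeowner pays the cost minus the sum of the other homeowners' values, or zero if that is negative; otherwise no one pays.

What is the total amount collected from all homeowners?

10

Total value 54 ≥ cost 41, so it is built.
Homeowner 1: others sum to 39; max(0, 41 - 39) = 2.
Homeowner 2: others sum to 36; max(0, 41 - 36) = 5.
Homeowner 3: others sum to 49; max(0, 41 - 49) = 0.
Homeowner 4: others sum to 38; max(0, 41 - 38) = 3.
Total collected = 2 + 5 + 0 + 3 = 10.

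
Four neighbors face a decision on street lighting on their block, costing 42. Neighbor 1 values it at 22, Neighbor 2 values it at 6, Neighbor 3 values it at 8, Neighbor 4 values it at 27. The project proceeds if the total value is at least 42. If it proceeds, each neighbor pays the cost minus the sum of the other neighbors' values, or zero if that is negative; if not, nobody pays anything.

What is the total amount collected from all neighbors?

7

Total value 63 ≥ cost 42, so it is built.
Neighbor 1: others sum to 41; max(0, 42 - 41) = 1.
Neighbor 2: others sum to 57; max(0, 42 - 57) = 0.
Neighbor 3: others sum to 55; max(0, 42 - 55) = 0.
Neighbor 4: others sum to 36; max(0, 42 - 36) = 6.
Total collected = 1 + 0 + 0 + 6 = 7.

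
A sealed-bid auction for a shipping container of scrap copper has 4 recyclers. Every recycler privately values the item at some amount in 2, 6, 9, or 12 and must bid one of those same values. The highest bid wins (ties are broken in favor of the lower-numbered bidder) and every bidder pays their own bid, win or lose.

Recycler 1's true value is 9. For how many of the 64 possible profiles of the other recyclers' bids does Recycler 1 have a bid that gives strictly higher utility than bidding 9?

45

Others bid (2, 2, 2): truth gives 0; bid 2 gives 7 > 0. Violating.
Others bid (2, 2, 6): truth gives 0; bid 6 gives 3 > 0. Violating.
Others bid (2, 2, 12): truth gives -9; bid 2 gives -2 > -9. Violating.
Others bid (2, 6, 2): truth gives 0; bid 6 gives 3 > 0. Violating.
Others bid (2, 2, 9): truth gives 0; no alternative beats it.
Others bid (2, 6, 9): truth gives 0; no alternative beats it.
(Checking all 64 profiles: 45 have a profitable deviation, 19 do not.)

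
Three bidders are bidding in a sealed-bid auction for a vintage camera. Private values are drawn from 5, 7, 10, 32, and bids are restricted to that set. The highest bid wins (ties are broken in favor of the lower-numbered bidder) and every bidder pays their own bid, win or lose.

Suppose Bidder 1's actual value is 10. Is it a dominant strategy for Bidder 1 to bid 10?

No

Consider the case where Bidder 2 bids 5 and Bidder 3 bids 5.
Truthful bid 10: wins, pays 10, utility 10 - 10 = 0.
Bid 5 instead: wins, pays 5, utility 10 - 5 = 5.
Since 5 > 0, bidding 5 is strictly better here, so truthful bidding is not dominant.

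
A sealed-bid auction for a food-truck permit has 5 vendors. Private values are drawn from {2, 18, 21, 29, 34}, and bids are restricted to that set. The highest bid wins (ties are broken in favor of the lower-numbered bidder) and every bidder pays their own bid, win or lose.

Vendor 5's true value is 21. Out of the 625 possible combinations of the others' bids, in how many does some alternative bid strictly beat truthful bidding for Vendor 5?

610

Others bid (2, 2, 2, 2): truth gives 0; bid 18 gives 3 > 0. Violating.
Others bid (2, 2, 2, 21): truth gives -21; bid 2 gives -2 > -21. Violating.
Others bid (2, 2, 2, 29): truth gives -21; bid 2 gives -2 > -21. Violating.
Others bid (2, 2, 2, 34): truth gives -21; bid 2 gives -2 > -21. Violating.
Others bid (2, 2, 2, 18): truth gives 0; no alternative beats it.
Others bid (2, 2, 18, 2): truth gives 0; no alternative beats it.
(Checking all 625 profiles: 610 have a profitable deviation, 15 do not.)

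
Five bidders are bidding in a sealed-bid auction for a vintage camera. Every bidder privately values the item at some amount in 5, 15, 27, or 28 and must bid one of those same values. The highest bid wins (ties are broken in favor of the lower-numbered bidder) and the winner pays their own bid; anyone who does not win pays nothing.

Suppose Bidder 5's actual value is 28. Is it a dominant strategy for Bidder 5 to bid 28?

Consider the case where Bidder 1 bids 5, Bidder 2 bids 5, Bidder 3 bids 5 and Bidder 4 bids 5.
Truthful bid 28: wins, pays 28, utility 28 - 28 = 0.
Bid 15 instead: wins, pays 15, utility 28 - 15 = 13.
Since 13 > 0, bidding 15 is strictly better here, so truthful bidding is not dominant.

No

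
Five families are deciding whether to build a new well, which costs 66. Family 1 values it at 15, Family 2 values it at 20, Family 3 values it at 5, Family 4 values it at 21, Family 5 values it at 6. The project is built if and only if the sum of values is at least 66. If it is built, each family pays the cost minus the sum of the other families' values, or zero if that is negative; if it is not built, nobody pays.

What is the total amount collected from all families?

62

Total value 67 ≥ cost 66, so it is built.
Family 1: others sum to 52; max(0, 66 - 52) = 14.
Family 2: others sum to 47; max(0, 66 - 47) = 19.
Family 3: others sum to 62; max(0, 66 - 62) = 4.
Family 4: others sum to 46; max(0, 66 - 46) = 20.
Family 5: others sum to 61; max(0, 66 - 61) = 5.
Total collected = 14 + 19 + 4 + 20 + 5 = 62.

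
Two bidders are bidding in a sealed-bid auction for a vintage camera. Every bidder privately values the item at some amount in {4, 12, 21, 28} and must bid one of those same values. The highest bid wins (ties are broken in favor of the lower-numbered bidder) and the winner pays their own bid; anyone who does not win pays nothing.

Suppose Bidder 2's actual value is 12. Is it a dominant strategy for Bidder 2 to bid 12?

Check each profile of the others' bids and compare truth against every alternative bid.
Others bid (4): truth gives 0, best alternative gives 0.
Others bid (12): truth gives 0, best alternative gives 0.
Others bid (21): truth gives 0, best alternative gives 0.
Others bid (28): truth gives 0, best alternative gives 0.
In every case the truthful bid is at least as good as any alternative, so it is a dominant strategy.

Yes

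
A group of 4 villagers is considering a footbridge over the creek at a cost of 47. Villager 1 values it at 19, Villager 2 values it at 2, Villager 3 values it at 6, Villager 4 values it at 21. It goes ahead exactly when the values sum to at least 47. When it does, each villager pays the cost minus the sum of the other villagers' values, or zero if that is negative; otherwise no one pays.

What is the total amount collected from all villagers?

44

Total value 48 ≥ cost 47, so it is built.
Villager 1: others sum to 29; max(0, 47 - 29) = 18.
Villager 2: others sum to 46; max(0, 47 - 46) = 1.
Villager 3: others sum to 42; max(0, 47 - 42) = 5.
Villager 4: others sum to 27; max(0, 47 - 27) = 20.
Total collected = 18 + 1 + 5 + 20 = 44.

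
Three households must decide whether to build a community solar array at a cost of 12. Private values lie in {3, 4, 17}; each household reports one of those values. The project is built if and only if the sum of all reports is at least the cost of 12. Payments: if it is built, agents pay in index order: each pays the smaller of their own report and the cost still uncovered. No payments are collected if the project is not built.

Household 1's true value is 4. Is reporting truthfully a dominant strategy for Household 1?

No

Consider the case where Household 2 reports 3 and Household 3 reports 17.
Truthful report 4: project built, pays 4, utility 4 - 4 = 0.
Report 3 instead: project built, pays 3, utility 4 - 3 = 1.
Since 1 > 0, reporting 3 is strictly better here, so truthful reporting is not dominant.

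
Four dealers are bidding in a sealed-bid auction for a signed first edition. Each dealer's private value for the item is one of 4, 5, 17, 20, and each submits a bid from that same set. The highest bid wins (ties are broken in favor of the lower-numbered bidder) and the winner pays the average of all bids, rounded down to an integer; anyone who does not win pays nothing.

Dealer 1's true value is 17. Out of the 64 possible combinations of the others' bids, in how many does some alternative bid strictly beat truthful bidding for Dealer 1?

Others bid (4, 4, 4): truth gives 10; bid 4 gives 13 > 10. Violating.
Others bid (4, 4, 5): truth gives 10; bid 5 gives 13 > 10. Violating.
Others bid (4, 4, 20): truth gives 0; bid 20 gives 5 > 0. Violating.
Others bid (4, 5, 4): truth gives 10; bid 5 gives 13 > 10. Violating.
Others bid (4, 4, 17): truth gives 7; no alternative beats it.
Others bid (4, 5, 17): truth gives 7; no alternative beats it.
(Checking all 64 profiles: 38 have a profitable deviation, 26 do not.)

38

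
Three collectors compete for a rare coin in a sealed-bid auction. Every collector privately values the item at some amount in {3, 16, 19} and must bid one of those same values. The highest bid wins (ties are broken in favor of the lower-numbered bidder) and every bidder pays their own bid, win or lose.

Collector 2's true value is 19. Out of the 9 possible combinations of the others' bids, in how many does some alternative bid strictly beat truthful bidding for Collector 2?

Others bid (3, 3): truth gives 0; bid 16 gives 3 > 0. Violating.
Others bid (3, 16): truth gives 0; bid 16 gives 3 > 0. Violating.
Others bid (19, 3): truth gives -19; bid 3 gives -3 > -19. Violating.
Others bid (19, 16): truth gives -19; bid 3 gives -3 > -19. Violating.
Others bid (3, 19): truth gives 0; no alternative beats it.
Others bid (16, 3): truth gives 0; no alternative beats it.
(Checking all 9 profiles: 5 have a profitable deviation, 4 do not.)

5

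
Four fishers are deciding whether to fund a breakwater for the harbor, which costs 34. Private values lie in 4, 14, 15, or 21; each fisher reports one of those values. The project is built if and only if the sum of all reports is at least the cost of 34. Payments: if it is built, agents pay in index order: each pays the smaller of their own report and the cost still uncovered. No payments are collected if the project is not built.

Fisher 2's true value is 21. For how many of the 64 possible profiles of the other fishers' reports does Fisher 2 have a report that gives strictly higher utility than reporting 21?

62

Others report (4, 4, 14): truth gives 0; report 14 gives 7 > 0. Violating.
Others report (4, 4, 15): truth gives 0; report 14 gives 7 > 0. Violating.
Others report (4, 4, 21): truth gives 0; report 14 gives 7 > 0. Violating.
Others report (4, 14, 4): truth gives 0; report 14 gives 7 > 0. Violating.
Others report (4, 4, 4): truth gives 0; no alternative beats it.
Others report (21, 4, 4): truth gives 8; no alternative beats it.
(Checking all 64 profiles: 62 have a profitable deviation, 2 do not.)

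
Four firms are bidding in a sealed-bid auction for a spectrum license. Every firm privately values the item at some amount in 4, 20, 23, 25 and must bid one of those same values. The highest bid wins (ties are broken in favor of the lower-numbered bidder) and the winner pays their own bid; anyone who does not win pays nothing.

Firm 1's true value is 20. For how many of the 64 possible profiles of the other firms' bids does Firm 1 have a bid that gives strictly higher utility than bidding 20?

Others bid (4, 4, 4): truth gives 0; bid 4 gives 16 > 0. Violating.
Others bid (4, 4, 20): truth gives 0; no alternative beats it.
Others bid (4, 4, 23): truth gives 0; no alternative beats it.
(Checking all 64 profiles: 1 has a profitable deviation, 63 do not.)

1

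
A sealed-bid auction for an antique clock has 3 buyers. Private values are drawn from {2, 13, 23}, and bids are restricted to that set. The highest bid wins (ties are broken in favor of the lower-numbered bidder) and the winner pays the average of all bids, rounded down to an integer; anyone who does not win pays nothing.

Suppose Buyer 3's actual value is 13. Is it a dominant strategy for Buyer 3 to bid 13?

Consider the case where Buyer 1 bids 2 and Buyer 2 bids 13.
Truthful bid 13: loses, pays 0, utility 0.
Bid 23 instead: wins, pays 12, utility 13 - 12 = 1.
Since 1 > 0, bidding 23 is strictly better here, so truthful bidding is not dominant.

No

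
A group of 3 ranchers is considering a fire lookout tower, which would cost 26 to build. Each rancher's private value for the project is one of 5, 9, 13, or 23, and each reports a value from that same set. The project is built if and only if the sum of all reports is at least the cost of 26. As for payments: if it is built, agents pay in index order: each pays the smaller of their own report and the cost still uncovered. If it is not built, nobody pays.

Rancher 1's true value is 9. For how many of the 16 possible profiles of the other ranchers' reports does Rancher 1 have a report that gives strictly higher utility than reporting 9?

10

Others report (5, 23): truth gives 0; report 5 gives 4 > 0. Violating.
Others report (9, 13): truth gives 0; report 5 gives 4 > 0. Violating.
Others report (9, 23): truth gives 0; report 5 gives 4 > 0. Violating.
Others report (13, 9): truth gives 0; report 5 gives 4 > 0. Violating.
Others report (5, 5): truth gives 0; no alternative beats it.
Others report (5, 9): truth gives 0; no alternative beats it.
(Checking all 16 profiles: 10 have a profitable deviation, 6 do not.)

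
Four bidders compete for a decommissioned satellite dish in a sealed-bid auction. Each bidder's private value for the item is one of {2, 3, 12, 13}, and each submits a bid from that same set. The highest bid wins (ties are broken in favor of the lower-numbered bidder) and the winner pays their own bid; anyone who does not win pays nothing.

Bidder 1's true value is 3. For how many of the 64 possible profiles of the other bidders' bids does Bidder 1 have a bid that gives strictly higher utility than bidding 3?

Others bid (2, 2, 2): truth gives 0; bid 2 gives 1 > 0. Violating.
Others bid (2, 2, 3): truth gives 0; no alternative beats it.
Others bid (2, 2, 12): truth gives 0; no alternative beats it.
(Checking all 64 profiles: 1 has a profitable deviation, 63 do not.)

1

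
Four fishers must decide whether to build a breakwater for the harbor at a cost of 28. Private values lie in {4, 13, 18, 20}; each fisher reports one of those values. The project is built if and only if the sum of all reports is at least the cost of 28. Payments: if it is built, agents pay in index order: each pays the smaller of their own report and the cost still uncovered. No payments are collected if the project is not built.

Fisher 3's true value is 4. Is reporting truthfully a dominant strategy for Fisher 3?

Check each profile of the others' reports and compare truth against every alternative report.
Others report (4, 4, 13): truth gives 0, best alternative gives -9.
Others report (4, 4, 18): truth gives 0, best alternative gives -9.
Others report (4, 4, 20): truth gives 0, best alternative gives -9.
Others report (4, 13, 4): truth gives 0, best alternative gives -7.
Others report (4, 13, 13): truth gives 0, best alternative gives -7.
Others report (4, 13, 18): truth gives 0, best alternative gives -7.
(Remaining 58 profiles checked similarly; truth is weakly best in each.)
In every case the truthful report is at least as good as any alternative, so it is a dominant strategy.

Yes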